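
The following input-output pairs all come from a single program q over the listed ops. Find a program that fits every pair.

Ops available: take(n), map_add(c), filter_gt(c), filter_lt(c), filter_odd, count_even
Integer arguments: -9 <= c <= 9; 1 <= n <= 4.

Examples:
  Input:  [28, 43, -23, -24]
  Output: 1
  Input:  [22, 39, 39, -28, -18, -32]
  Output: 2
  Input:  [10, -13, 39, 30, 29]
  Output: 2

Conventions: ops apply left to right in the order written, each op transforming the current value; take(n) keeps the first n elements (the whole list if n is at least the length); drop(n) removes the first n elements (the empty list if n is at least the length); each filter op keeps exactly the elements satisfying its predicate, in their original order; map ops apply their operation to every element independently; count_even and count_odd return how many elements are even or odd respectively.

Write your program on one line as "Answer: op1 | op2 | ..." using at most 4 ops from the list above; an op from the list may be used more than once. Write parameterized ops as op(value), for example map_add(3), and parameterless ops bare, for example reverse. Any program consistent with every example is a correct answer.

map_add(3) | filter_gt(7) | count_even

Check, running the answer program on each example:
  [28, 43, -23, -24] -> [31, 46, -20, -21] -> [31, 46] -> 1
  [22, 39, 39, -28, -18, -32] -> [25, 42, 42, -25, -15, -29] -> [25, 42, 42] -> 2
  [10, -13, 39, 30, 29] -> [13, -10, 42, 33, 32] -> [13, 42, 33, 32] -> 2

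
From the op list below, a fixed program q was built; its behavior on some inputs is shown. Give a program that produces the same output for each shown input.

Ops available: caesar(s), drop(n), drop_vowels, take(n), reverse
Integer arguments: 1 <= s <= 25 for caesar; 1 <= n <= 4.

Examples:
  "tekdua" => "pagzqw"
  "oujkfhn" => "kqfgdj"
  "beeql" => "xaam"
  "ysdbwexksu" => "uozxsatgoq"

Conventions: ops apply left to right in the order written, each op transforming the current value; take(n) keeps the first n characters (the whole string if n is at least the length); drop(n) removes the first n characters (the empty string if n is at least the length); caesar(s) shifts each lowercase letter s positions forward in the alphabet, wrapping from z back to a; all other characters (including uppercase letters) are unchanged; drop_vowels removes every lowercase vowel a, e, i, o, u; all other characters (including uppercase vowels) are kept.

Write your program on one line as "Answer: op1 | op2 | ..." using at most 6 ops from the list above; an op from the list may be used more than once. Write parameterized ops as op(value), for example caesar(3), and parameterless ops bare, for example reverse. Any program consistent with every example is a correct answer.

reverse | caesar(9) | drop_vowels | caesar(13) | reverse

Check, running the answer program on each example:
  "tekdua" -> "audket" -> "jdmtnc" -> "jdmtnc" -> "wqzgap" -> "pagzqw"
  "oujkfhn" -> "nhfkjuo" -> "wqotsdx" -> "wqtsdx" -> "jdgfqk" -> "kqfgdj"
  "beeql" -> "lqeeb" -> "uznnk" -> "znnk" -> "maax" -> "xaam"
  "ysdbwexksu" -> "uskxewbdsy" -> "dbtgnfkmbh" -> "dbtgnfkmbh" -> "qogtasxzou" -> "uozxsatgoq"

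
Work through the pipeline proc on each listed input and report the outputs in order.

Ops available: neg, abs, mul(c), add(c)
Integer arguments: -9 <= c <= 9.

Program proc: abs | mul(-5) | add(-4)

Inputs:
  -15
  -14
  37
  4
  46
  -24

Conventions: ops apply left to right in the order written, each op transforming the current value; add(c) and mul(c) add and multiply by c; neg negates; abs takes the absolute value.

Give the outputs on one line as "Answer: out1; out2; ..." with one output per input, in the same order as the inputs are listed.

Execution, op by op:
  -15 -> 15 -> -75 -> -79
  -14 -> 14 -> -70 -> -74
  37 -> 37 -> -185 -> -189
  4 -> 4 -> -20 -> -24
  46 -> 46 -> -230 -> -234
  -24 -> 24 -> -120 -> -124

-79; -74; -189; -24; -234; -124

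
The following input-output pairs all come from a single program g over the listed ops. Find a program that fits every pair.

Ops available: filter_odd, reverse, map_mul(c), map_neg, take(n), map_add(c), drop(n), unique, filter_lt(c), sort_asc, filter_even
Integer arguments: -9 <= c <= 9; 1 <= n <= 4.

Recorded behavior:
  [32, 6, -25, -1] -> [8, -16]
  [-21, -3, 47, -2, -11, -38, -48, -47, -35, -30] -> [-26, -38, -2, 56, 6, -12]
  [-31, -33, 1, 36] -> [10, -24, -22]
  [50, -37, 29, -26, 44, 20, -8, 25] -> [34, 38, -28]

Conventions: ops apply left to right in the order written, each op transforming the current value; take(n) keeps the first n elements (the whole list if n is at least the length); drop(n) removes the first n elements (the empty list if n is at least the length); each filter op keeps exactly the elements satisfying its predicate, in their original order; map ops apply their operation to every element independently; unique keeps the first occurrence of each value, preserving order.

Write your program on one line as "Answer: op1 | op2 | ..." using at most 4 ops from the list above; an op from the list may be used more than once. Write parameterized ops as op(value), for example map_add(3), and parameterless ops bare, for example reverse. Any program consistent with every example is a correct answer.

filter_odd | reverse | map_add(9)

Check, running the answer program on each example:
  [32, 6, -25, -1] -> [-25, -1] -> [-1, -25] -> [8, -16]
  [-21, -3, 47, -2, -11, -38, -48, -47, -35, -30] -> [-21, -3, 47, -11, -47, -35] -> [-35, -47, -11, 47, -3, -21] -> [-26, -38, -2, 56, 6, -12]
  [-31, -33, 1, 36] -> [-31, -33, 1] -> [1, -33, -31] -> [10, -24, -22]
  [50, -37, 29, -26, 44, 20, -8, 25] -> [-37, 29, 25] -> [25, 29, -37] -> [34, 38, -28]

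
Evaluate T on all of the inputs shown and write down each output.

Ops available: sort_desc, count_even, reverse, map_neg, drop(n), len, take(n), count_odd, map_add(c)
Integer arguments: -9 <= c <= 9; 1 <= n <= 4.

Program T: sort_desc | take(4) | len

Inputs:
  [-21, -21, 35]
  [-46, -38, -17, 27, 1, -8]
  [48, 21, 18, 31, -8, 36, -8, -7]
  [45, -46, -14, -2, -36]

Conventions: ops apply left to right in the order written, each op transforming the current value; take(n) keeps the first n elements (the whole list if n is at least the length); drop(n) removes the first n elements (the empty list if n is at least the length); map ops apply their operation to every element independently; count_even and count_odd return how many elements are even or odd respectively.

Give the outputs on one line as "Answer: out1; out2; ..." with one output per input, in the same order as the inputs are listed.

Execution, op by op:
  [-21, -21, 35] -> [35, -21, -21] -> [35, -21, -21] -> 3
  [-46, -38, -17, 27, 1, -8] -> [27, 1, -8, -17, -38, -46] -> [27, 1, -8, -17] -> 4
  [48, 21, 18, 31, -8, 36, -8, -7] -> [48, 36, 31, 21, 18, -7, -8, -8] -> [48, 36, 31, 21] -> 4
  [45, -46, -14, -2, -36] -> [45, -2, -14, -36, -46] -> [45, -2, -14, -36] -> 4

3; 4; 4; 4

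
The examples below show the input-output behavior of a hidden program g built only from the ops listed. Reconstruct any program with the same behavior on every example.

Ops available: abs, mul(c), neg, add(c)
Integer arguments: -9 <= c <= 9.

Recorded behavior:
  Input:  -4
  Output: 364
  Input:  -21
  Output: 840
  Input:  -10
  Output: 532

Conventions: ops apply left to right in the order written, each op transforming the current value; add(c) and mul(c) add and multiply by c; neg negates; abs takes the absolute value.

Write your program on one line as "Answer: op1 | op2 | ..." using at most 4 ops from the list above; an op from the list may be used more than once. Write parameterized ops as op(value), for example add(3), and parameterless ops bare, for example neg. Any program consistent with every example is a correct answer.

add(-9) | neg | mul(7) | mul(4)

Check, running the answer program on each example:
  -4 -> -13 -> 13 -> 91 -> 364
  -21 -> -30 -> 30 -> 210 -> 840
  -10 -> -19 -> 19 -> 133 -> 532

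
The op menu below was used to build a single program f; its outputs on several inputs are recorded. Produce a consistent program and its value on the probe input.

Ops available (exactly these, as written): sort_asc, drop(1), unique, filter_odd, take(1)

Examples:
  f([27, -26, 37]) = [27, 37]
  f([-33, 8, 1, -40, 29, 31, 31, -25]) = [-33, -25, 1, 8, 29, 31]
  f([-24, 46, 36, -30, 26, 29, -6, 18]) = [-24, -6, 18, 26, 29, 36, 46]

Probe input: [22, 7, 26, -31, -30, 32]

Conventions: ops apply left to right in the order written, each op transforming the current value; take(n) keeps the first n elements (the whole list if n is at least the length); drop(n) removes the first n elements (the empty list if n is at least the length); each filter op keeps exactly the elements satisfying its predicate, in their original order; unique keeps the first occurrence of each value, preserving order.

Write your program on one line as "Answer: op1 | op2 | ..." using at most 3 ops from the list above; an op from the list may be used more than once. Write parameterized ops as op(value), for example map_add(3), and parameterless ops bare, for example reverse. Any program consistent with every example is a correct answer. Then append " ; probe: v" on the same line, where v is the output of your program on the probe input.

sort_asc | drop(1) | unique ; probe: [-30, 7, 22, 26, 32]

Check, running the answer program on each example:
  [27, -26, 37] -> [-26, 27, 37] -> [27, 37] -> [27, 37]
  [-33, 8, 1, -40, 29, 31, 31, -25] -> [-40, -33, -25, 1, 8, 29, 31, 31] -> [-33, -25, 1, 8, 29, 31, 31] -> [-33, -25, 1, 8, 29, 31]
  [-24, 46, 36, -30, 26, 29, -6, 18] -> [-30, -24, -6, 18, 26, 29, 36, 46] -> [-24, -6, 18, 26, 29, 36, 46] -> [-24, -6, 18, 26, 29, 36, 46]
  probe: [22, 7, 26, -31, -30, 32] -> [-31, -30, 7, 22, 26, 32] -> [-30, 7, 22, 26, 32] -> [-30, 7, 22, 26, 32]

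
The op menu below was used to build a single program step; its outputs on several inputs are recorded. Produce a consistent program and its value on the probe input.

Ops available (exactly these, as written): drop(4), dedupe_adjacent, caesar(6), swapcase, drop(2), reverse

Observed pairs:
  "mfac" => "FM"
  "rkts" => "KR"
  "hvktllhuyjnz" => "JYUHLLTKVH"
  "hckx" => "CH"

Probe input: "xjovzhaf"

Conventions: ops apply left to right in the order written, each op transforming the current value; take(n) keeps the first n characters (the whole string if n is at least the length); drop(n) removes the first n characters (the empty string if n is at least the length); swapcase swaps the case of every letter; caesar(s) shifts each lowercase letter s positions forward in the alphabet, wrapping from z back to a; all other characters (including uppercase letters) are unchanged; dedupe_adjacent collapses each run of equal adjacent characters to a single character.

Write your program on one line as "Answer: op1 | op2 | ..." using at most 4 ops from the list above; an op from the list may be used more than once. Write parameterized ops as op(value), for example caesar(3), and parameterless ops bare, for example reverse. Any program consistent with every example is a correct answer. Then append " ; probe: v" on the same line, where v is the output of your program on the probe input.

reverse | drop(2) | swapcase ; probe: "HZVOJX"

Check, running the answer program on each example:
  "mfac" -> "cafm" -> "fm" -> "FM"
  "rkts" -> "stkr" -> "kr" -> "KR"
  "hvktllhuyjnz" -> "znjyuhlltkvh" -> "jyuhlltkvh" -> "JYUHLLTKVH"
  "hckx" -> "xkch" -> "ch" -> "CH"
  probe: "xjovzhaf" -> "fahzvojx" -> "hzvojx" -> "HZVOJX"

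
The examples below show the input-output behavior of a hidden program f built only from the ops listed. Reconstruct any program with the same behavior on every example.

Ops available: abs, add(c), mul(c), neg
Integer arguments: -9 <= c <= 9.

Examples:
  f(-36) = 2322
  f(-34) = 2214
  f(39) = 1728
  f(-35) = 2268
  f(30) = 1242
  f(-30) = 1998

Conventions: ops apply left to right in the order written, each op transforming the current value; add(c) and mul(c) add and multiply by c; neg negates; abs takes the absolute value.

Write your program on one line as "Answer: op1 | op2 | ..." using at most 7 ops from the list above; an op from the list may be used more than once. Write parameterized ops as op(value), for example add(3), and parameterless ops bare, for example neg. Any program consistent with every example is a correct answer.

add(-7) | mul(-9) | abs | neg | mul(6) | neg

Check, running the answer program on each example:
  -36 -> -43 -> 387 -> 387 -> -387 -> -2322 -> 2322
  -34 -> -41 -> 369 -> 369 -> -369 -> -2214 -> 2214
  39 -> 32 -> -288 -> 288 -> -288 -> -1728 -> 1728
  -35 -> -42 -> 378 -> 378 -> -378 -> -2268 -> 2268
  30 -> 23 -> -207 -> 207 -> -207 -> -1242 -> 1242
  -30 -> -37 -> 333 -> 333 -> -333 -> -1998 -> 1998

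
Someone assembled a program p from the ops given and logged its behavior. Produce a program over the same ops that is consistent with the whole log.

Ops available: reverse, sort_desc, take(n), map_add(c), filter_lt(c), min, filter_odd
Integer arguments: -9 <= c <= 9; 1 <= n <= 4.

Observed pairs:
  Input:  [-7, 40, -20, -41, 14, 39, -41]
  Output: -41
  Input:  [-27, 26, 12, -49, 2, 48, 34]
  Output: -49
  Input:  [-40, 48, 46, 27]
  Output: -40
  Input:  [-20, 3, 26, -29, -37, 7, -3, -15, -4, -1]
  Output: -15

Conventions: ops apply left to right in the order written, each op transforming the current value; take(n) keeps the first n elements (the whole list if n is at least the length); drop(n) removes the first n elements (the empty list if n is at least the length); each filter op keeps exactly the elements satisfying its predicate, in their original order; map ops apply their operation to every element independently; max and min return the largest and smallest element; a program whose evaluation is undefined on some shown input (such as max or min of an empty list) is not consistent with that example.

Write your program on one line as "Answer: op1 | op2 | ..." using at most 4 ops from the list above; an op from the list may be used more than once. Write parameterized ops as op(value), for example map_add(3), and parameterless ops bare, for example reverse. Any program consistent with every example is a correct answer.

reverse | filter_lt(8) | take(3) | min

Check, running the answer program on each example:
  [-7, 40, -20, -41, 14, 39, -41] -> [-41, 39, 14, -41, -20, 40, -7] -> [-41, -41, -20, -7] -> [-41, -41, -20] -> -41
  [-27, 26, 12, -49, 2, 48, 34] -> [34, 48, 2, -49, 12, 26, -27] -> [2, -49, -27] -> [2, -49, -27] -> -49
  [-40, 48, 46, 27] -> [27, 46, 48, -40] -> [-40] -> [-40] -> -40
  [-20, 3, 26, -29, -37, 7, -3, -15, -4, -1] -> [-1, -4, -15, -3, 7, -37, -29, 26, 3, -20] -> [-1, -4, -15, -3, 7, -37, -29, 3, -20] -> [-1, -4, -15] -> -15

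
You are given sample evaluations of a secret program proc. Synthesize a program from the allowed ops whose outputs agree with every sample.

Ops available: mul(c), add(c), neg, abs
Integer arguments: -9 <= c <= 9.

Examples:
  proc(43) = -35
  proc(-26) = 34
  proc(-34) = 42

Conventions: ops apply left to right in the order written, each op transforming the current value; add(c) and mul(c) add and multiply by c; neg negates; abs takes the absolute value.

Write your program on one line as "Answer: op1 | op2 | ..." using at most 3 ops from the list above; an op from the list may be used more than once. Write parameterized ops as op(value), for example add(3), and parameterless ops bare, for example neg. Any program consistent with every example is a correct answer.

neg | add(8)

Check, running the answer program on each example:
  43 -> -43 -> -35
  -26 -> 26 -> 34
  -34 -> 34 -> 42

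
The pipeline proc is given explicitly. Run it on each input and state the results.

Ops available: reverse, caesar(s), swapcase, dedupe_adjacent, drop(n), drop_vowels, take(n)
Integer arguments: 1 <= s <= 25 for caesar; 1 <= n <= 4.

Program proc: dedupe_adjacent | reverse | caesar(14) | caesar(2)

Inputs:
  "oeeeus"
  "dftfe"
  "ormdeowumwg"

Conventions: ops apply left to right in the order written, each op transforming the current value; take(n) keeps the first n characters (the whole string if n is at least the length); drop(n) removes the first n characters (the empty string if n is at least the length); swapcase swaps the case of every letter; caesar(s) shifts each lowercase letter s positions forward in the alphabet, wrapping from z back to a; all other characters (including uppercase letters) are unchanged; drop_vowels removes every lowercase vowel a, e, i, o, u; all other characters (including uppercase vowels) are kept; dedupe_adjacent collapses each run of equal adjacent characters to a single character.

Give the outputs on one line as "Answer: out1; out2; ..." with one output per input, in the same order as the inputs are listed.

"ikue"; "uvjvt"; "wmckmeutche"

Execution, op by op:
  "oeeeus" -> "oeus" -> "sueo" -> "gisc" -> "ikue"
  "dftfe" -> "dftfe" -> "eftfd" -> "sthtr" -> "uvjvt"
  "ormdeowumwg" -> "ormdeowumwg" -> "gwmuwoedmro" -> "ukaikcsrafc" -> "wmckmeutche"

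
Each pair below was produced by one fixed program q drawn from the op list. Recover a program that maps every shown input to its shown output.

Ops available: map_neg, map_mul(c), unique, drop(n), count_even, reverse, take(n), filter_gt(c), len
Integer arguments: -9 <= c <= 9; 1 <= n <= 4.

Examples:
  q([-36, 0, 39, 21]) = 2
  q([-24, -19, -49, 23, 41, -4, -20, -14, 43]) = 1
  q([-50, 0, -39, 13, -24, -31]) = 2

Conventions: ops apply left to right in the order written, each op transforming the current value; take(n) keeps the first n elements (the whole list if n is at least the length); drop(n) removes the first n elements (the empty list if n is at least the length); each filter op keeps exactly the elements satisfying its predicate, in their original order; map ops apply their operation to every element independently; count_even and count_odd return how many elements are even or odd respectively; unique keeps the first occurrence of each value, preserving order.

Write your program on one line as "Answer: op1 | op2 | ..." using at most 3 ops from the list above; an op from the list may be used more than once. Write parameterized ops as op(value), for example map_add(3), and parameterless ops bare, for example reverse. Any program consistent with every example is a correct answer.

map_mul(-3) | take(2) | count_even

Check, running the answer program on each example:
  [-36, 0, 39, 21] -> [108, 0, -117, -63] -> [108, 0] -> 2
  [-24, -19, -49, 23, 41, -4, -20, -14, 43] -> [72, 57, 147, -69, -123, 12, 60, 42, -129] -> [72, 57] -> 1
  [-50, 0, -39, 13, -24, -31] -> [150, 0, 117, -39, 72, 93] -> [150, 0] -> 2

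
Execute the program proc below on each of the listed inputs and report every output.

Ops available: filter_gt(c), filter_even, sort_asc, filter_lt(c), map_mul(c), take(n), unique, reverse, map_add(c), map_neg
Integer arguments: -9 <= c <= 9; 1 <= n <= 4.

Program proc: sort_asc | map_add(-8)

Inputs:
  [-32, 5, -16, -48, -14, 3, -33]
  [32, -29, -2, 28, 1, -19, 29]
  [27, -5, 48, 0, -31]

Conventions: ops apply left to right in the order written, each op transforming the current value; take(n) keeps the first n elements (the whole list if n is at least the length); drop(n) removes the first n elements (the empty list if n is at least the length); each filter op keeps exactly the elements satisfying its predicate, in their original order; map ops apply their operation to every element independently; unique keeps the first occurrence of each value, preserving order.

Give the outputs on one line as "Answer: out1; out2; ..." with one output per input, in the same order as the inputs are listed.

Execution, op by op:
  [-32, 5, -16, -48, -14, 3, -33] -> [-48, -33, -32, -16, -14, 3, 5] -> [-56, -41, -40, -24, -22, -5, -3]
  [32, -29, -2, 28, 1, -19, 29] -> [-29, -19, -2, 1, 28, 29, 32] -> [-37, -27, -10, -7, 20, 21, 24]
  [27, -5, 48, 0, -31] -> [-31, -5, 0, 27, 48] -> [-39, -13, -8, 19, 40]

[-56, -41, -40, -24, -22, -5, -3]; [-37, -27, -10, -7, 20, 21, 24]; [-39, -13, -8, 19, 40]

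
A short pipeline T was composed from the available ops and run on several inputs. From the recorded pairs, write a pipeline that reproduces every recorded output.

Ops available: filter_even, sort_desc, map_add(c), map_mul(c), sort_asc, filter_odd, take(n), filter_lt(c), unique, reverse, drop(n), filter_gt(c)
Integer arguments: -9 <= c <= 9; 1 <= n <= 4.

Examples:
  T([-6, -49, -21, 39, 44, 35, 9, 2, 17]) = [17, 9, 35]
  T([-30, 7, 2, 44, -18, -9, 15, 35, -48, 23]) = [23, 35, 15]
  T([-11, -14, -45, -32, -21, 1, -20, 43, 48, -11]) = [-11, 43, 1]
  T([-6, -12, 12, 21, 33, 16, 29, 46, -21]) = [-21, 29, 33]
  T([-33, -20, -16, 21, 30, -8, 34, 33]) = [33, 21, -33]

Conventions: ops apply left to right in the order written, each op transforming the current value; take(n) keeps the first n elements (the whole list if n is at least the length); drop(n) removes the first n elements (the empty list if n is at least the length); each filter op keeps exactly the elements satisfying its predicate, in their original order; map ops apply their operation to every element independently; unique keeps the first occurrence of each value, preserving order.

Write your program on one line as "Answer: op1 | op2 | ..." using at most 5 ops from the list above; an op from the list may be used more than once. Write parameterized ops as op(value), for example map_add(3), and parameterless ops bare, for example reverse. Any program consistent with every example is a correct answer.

reverse | filter_odd | map_add(8) | take(3) | map_add(-8)

Check, running the answer program on each example:
  [-6, -49, -21, 39, 44, 35, 9, 2, 17] -> [17, 2, 9, 35, 44, 39, -21, -49, -6] -> [17, 9, 35, 39, -21, -49] -> [25, 17, 43, 47, -13, -41] -> [25, 17, 43] -> [17, 9, 35]
  [-30, 7, 2, 44, -18, -9, 15, 35, -48, 23] -> [23, -48, 35, 15, -9, -18, 44, 2, 7, -30] -> [23, 35, 15, -9, 7] -> [31, 43, 23, -1, 15] -> [31, 43, 23] -> [23, 35, 15]
  [-11, -14, -45, -32, -21, 1, -20, 43, 48, -11] -> [-11, 48, 43, -20, 1, -21, -32, -45, -14, -11] -> [-11, 43, 1, -21, -45, -11] -> [-3, 51, 9, -13, -37, -3] -> [-3, 51, 9] -> [-11, 43, 1]
  [-6, -12, 12, 21, 33, 16, 29, 46, -21] -> [-21, 46, 29, 16, 33, 21, 12, -12, -6] -> [-21, 29, 33, 21] -> [-13, 37, 41, 29] -> [-13, 37, 41] -> [-21, 29, 33]
  [-33, -20, -16, 21, 30, -8, 34, 33] -> [33, 34, -8, 30, 21, -16, -20, -33] -> [33, 21, -33] -> [41, 29, -25] -> [41, 29, -25] -> [33, 21, -33]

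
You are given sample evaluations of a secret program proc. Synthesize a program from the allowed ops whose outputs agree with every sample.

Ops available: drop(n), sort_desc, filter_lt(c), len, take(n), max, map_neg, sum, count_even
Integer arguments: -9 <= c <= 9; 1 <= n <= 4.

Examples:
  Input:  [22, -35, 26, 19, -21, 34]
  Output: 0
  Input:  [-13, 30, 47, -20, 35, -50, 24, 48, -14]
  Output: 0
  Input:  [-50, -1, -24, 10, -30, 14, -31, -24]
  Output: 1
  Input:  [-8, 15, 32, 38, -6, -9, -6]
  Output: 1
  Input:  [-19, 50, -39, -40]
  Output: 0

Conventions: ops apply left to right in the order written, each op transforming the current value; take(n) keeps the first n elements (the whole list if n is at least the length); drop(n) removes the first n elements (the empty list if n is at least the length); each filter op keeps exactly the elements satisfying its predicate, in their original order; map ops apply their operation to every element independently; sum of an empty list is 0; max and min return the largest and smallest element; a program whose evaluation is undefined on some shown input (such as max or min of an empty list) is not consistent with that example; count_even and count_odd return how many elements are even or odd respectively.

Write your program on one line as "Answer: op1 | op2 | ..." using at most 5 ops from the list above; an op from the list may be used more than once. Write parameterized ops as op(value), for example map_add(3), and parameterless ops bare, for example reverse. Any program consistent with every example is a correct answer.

filter_lt(-6) | take(3) | take(1) | count_even

Check, running the answer program on each example:
  [22, -35, 26, 19, -21, 34] -> [-35, -21] -> [-35, -21] -> [-35] -> 0
  [-13, 30, 47, -20, 35, -50, 24, 48, -14] -> [-13, -20, -50, -14] -> [-13, -20, -50] -> [-13] -> 0
  [-50, -1, -24, 10, -30, 14, -31, -24] -> [-50, -24, -30, -31, -24] -> [-50, -24, -30] -> [-50] -> 1
  [-8, 15, 32, 38, -6, -9, -6] -> [-8, -9] -> [-8, -9] -> [-8] -> 1
  [-19, 50, -39, -40] -> [-19, -39, -40] -> [-19, -39, -40] -> [-19] -> 0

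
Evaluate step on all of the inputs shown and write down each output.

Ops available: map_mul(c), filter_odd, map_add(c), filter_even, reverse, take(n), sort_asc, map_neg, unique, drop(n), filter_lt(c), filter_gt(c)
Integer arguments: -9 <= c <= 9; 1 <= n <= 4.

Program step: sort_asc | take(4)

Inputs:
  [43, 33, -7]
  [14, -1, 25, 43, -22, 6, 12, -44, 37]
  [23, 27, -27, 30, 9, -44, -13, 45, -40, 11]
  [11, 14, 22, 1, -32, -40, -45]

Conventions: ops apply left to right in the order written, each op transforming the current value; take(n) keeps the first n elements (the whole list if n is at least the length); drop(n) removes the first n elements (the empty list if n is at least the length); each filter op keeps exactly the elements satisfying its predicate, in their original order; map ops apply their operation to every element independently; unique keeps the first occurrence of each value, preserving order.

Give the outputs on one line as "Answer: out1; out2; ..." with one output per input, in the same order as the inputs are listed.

Execution, op by op:
  [43, 33, -7] -> [-7, 33, 43] -> [-7, 33, 43]
  [14, -1, 25, 43, -22, 6, 12, -44, 37] -> [-44, -22, -1, 6, 12, 14, 25, 37, 43] -> [-44, -22, -1, 6]
  [23, 27, -27, 30, 9, -44, -13, 45, -40, 11] -> [-44, -40, -27, -13, 9, 11, 23, 27, 30, 45] -> [-44, -40, -27, -13]
  [11, 14, 22, 1, -32, -40, -45] -> [-45, -40, -32, 1, 11, 14, 22] -> [-45, -40, -32, 1]

[-7, 33, 43]; [-44, -22, -1, 6]; [-44, -40, -27, -13]; [-45, -40, -32, 1]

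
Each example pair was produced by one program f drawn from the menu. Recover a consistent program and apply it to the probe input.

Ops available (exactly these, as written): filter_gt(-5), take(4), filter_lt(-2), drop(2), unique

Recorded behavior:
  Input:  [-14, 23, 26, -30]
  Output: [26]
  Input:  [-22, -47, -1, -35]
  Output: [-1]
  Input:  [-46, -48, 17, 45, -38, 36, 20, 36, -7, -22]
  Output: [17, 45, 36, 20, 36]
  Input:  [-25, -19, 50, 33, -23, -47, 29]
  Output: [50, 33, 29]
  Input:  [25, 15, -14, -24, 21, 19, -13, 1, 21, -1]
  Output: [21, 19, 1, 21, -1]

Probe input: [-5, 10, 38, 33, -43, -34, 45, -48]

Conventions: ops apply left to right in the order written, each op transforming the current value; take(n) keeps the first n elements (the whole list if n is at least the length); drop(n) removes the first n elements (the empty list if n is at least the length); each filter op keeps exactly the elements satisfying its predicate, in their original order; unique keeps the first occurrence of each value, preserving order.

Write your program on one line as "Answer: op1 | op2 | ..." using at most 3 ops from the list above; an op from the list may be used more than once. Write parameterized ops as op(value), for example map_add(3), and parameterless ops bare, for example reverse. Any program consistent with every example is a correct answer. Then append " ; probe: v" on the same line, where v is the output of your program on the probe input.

drop(2) | filter_gt(-5) ; probe: [38, 33, 45]

Check, running the answer program on each example:
  [-14, 23, 26, -30] -> [26, -30] -> [26]
  [-22, -47, -1, -35] -> [-1, -35] -> [-1]
  [-46, -48, 17, 45, -38, 36, 20, 36, -7, -22] -> [17, 45, -38, 36, 20, 36, -7, -22] -> [17, 45, 36, 20, 36]
  [-25, -19, 50, 33, -23, -47, 29] -> [50, 33, -23, -47, 29] -> [50, 33, 29]
  [25, 15, -14, -24, 21, 19, -13, 1, 21, -1] -> [-14, -24, 21, 19, -13, 1, 21, -1] -> [21, 19, 1, 21, -1]
  probe: [-5, 10, 38, 33, -43, -34, 45, -48] -> [38, 33, -43, -34, 45, -48] -> [38, 33, 45]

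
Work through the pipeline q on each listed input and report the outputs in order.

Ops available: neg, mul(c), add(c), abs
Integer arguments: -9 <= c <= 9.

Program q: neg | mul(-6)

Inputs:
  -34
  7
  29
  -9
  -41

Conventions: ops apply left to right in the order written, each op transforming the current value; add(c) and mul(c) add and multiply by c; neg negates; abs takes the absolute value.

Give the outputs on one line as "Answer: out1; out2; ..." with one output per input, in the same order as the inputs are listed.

Execution, op by op:
  -34 -> 34 -> -204
  7 -> -7 -> 42
  29 -> -29 -> 174
  -9 -> 9 -> -54
  -41 -> 41 -> -246

-204; 42; 174; -54; -246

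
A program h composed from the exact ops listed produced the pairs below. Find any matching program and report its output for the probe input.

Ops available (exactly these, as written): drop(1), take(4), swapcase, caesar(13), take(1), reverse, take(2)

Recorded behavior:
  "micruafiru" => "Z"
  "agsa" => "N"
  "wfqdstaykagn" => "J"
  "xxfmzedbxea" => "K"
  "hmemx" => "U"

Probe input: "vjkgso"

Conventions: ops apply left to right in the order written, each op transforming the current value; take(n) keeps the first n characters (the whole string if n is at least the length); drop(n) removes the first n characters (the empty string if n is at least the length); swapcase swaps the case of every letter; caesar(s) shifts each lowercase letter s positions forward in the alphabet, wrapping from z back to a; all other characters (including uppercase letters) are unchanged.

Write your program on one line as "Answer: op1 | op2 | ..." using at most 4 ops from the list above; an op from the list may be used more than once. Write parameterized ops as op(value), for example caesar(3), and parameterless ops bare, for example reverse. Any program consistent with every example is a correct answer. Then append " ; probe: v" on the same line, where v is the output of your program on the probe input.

caesar(13) | take(1) | swapcase ; probe: "I"

Check, running the answer program on each example:
  "micruafiru" -> "zvpehnsveh" -> "z" -> "Z"
  "agsa" -> "ntfn" -> "n" -> "N"
  "wfqdstaykagn" -> "jsdqfgnlxnta" -> "j" -> "J"
  "xxfmzedbxea" -> "kkszmrqokrn" -> "k" -> "K"
  "hmemx" -> "uzrzk" -> "u" -> "U"
  probe: "vjkgso" -> "iwxtfb" -> "i" -> "I"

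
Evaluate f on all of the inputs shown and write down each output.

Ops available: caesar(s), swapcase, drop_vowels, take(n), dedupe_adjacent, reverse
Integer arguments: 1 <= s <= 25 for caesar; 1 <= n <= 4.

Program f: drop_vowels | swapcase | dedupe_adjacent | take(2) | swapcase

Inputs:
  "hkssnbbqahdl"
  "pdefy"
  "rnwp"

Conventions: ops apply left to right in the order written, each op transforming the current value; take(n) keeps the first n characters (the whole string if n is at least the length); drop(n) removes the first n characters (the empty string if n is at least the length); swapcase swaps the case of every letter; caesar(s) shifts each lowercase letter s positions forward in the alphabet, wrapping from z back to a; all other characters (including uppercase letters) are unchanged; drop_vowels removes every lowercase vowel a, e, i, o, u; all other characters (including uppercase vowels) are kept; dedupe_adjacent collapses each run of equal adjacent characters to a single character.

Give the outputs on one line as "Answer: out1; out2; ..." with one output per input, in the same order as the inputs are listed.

"hk"; "pd"; "rn"

Execution, op by op:
  "hkssnbbqahdl" -> "hkssnbbqhdl" -> "HKSSNBBQHDL" -> "HKSNBQHDL" -> "HK" -> "hk"
  "pdefy" -> "pdfy" -> "PDFY" -> "PDFY" -> "PD" -> "pd"
  "rnwp" -> "rnwp" -> "RNWP" -> "RNWP" -> "RN" -> "rn"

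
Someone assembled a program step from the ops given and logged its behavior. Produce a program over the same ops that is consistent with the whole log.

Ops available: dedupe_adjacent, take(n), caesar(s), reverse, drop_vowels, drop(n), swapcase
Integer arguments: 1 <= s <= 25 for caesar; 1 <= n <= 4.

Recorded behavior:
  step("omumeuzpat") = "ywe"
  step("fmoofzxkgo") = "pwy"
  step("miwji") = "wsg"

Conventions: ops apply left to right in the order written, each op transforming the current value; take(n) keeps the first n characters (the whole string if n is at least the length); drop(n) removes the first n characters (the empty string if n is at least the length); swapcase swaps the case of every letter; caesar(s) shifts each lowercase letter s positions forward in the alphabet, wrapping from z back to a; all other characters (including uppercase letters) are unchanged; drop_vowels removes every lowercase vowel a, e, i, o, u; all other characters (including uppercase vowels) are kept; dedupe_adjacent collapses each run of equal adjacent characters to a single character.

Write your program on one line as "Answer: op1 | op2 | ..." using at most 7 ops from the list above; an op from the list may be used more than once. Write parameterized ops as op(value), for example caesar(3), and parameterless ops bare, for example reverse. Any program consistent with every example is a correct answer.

caesar(24) | caesar(8) | reverse | caesar(4) | reverse | take(3)

Check, running the answer program on each example:
  "omumeuzpat" -> "mkskcsxnyr" -> "usaskafvgz" -> "zgvfaksasu" -> "dkzjeowewy" -> "ywewoejzkd" -> "ywe"
  "fmoofzxkgo" -> "dkmmdxviem" -> "lsuulfdqmu" -> "umqdfluusl" -> "yquhjpyywp" -> "pwyypjhuqy" -> "pwy"
  "miwji" -> "kguhg" -> "socpo" -> "opcos" -> "stgsw" -> "wsgts" -> "wsg"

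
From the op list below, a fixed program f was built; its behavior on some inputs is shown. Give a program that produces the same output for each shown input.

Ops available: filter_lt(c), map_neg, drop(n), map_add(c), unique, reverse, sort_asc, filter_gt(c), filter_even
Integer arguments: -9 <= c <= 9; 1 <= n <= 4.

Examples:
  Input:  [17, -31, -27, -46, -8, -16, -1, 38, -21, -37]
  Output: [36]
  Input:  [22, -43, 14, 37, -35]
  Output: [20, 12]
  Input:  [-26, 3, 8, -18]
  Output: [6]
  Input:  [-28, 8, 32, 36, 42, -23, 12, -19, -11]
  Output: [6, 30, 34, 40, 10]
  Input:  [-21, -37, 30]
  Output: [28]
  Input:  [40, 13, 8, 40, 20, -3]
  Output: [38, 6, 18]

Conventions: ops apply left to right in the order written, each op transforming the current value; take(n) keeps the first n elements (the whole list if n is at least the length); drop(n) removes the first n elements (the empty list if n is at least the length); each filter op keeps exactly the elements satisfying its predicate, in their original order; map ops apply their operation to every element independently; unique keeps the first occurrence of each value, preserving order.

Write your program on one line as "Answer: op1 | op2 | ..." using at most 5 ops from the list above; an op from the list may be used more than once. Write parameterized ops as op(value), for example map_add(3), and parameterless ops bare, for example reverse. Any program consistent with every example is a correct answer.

filter_gt(-6) | filter_even | unique | map_add(-2)

Check, running the answer program on each example:
  [17, -31, -27, -46, -8, -16, -1, 38, -21, -37] -> [17, -1, 38] -> [38] -> [38] -> [36]
  [22, -43, 14, 37, -35] -> [22, 14, 37] -> [22, 14] -> [22, 14] -> [20, 12]
  [-26, 3, 8, -18] -> [3, 8] -> [8] -> [8] -> [6]
  [-28, 8, 32, 36, 42, -23, 12, -19, -11] -> [8, 32, 36, 42, 12] -> [8, 32, 36, 42, 12] -> [8, 32, 36, 42, 12] -> [6, 30, 34, 40, 10]
  [-21, -37, 30] -> [30] -> [30] -> [30] -> [28]
  [40, 13, 8, 40, 20, -3] -> [40, 13, 8, 40, 20, -3] -> [40, 8, 40, 20] -> [40, 8, 20] -> [38, 6, 18]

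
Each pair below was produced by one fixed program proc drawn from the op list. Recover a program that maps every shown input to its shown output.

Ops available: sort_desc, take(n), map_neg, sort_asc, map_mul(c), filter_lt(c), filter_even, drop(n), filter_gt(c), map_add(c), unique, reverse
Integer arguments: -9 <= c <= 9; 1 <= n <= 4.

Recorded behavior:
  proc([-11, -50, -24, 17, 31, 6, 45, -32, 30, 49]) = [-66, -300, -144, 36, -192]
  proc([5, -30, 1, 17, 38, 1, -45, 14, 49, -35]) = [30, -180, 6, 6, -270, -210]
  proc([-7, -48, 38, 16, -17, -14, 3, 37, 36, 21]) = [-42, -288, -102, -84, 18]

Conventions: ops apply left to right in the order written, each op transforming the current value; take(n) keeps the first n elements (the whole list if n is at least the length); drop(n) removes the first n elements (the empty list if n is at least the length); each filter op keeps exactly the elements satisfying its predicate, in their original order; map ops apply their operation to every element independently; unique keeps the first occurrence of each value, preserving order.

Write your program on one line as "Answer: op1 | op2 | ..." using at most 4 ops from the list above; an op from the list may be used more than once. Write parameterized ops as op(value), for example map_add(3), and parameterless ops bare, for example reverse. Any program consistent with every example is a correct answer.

map_neg | filter_gt(-9) | map_mul(-6)

Check, running the answer program on each example:
  [-11, -50, -24, 17, 31, 6, 45, -32, 30, 49] -> [11, 50, 24, -17, -31, -6, -45, 32, -30, -49] -> [11, 50, 24, -6, 32] -> [-66, -300, -144, 36, -192]
  [5, -30, 1, 17, 38, 1, -45, 14, 49, -35] -> [-5, 30, -1, -17, -38, -1, 45, -14, -49, 35] -> [-5, 30, -1, -1, 45, 35] -> [30, -180, 6, 6, -270, -210]
  [-7, -48, 38, 16, -17, -14, 3, 37, 36, 21] -> [7, 48, -38, -16, 17, 14, -3, -37, -36, -21] -> [7, 48, 17, 14, -3] -> [-42, -288, -102, -84, 18]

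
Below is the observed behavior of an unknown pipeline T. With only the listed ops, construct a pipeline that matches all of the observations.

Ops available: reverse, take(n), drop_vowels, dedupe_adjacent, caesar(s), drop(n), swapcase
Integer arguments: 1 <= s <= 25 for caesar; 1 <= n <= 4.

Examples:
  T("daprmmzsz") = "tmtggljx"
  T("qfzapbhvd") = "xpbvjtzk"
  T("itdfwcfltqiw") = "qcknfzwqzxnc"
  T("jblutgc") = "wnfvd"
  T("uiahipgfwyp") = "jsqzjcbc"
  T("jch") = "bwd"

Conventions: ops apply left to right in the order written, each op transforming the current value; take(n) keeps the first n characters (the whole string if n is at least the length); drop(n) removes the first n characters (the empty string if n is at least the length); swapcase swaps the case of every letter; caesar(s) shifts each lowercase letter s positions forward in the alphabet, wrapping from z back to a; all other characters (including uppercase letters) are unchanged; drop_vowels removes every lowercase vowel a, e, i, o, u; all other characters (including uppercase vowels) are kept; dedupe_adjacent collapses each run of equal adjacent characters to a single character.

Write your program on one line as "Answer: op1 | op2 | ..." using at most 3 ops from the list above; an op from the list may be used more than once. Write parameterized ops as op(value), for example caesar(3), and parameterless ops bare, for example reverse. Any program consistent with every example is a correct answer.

caesar(20) | reverse | drop_vowels

Check, running the answer program on each example:
  "daprmmzsz" -> "xujlggtmt" -> "tmtggljux" -> "tmtggljx"
  "qfzapbhvd" -> "kztujvbpx" -> "xpbvjutzk" -> "xpbvjtzk"
  "itdfwcfltqiw" -> "cnxzqwzfnkcq" -> "qcknfzwqzxnc" -> "qcknfzwqzxnc"
  "jblutgc" -> "dvfonaw" -> "wanofvd" -> "wnfvd"
  "uiahipgfwyp" -> "ocubcjazqsj" -> "jsqzajcbuco" -> "jsqzjcbc"
  "jch" -> "dwb" -> "bwd" -> "bwd"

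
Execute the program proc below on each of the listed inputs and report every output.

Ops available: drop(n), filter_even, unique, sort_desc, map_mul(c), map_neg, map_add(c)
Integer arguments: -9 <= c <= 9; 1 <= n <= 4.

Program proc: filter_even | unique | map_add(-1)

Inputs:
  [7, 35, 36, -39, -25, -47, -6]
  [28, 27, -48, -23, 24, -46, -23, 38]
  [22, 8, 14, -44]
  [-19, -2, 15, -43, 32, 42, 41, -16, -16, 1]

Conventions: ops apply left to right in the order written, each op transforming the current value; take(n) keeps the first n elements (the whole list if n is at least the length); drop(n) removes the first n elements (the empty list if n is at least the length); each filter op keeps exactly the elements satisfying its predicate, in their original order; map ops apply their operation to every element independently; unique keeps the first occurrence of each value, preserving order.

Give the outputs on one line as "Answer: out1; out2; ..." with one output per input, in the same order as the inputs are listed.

Execution, op by op:
  [7, 35, 36, -39, -25, -47, -6] -> [36, -6] -> [36, -6] -> [35, -7]
  [28, 27, -48, -23, 24, -46, -23, 38] -> [28, -48, 24, -46, 38] -> [28, -48, 24, -46, 38] -> [27, -49, 23, -47, 37]
  [22, 8, 14, -44] -> [22, 8, 14, -44] -> [22, 8, 14, -44] -> [21, 7, 13, -45]
  [-19, -2, 15, -43, 32, 42, 41, -16, -16, 1] -> [-2, 32, 42, -16, -16] -> [-2, 32, 42, -16] -> [-3, 31, 41, -17]

[35, -7]; [27, -49, 23, -47, 37]; [21, 7, 13, -45]; [-3, 31, 41, -17]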